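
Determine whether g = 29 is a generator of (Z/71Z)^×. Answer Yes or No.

No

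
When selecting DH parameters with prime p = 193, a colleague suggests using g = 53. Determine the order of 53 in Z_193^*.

ord(53) | φ(193) = 193 − 1 = 192 = 2^6 · 3.
Divisors of 192: 1, 2, 3, 4, 6, 8, 12, 16, 24, 32, 48, 64, 96, 192.
Evaluate successive powers at the divisors of 192:
53^1 ≡ 53 (mod 193)
53^2 ≡ 107 (mod 193)
53^3 ≡ 74 (mod 193)
53^4 ≡ 62 (mod 193)
53^6 ≡ 72 (mod 193)
53^8 ≡ 177 (mod 193)
53^12 ≡ 166 (mod 193)
53^16 ≡ 63 (mod 193)
53^24 ≡ 150 (mod 193)
53^32 ≡ 109 (mod 193)
53^48 ≡ 112 (mod 193)
53^64 ≡ 108 (mod 193)
53^96 ≡ 192 (mod 193)
53^192 ≡ 1 (mod 193) ✓
Therefore the multiplicative order of 53 modulo 193 is 192.

192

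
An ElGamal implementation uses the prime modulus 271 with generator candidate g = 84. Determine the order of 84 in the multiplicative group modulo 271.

10

The order of 84 must divide φ(271) = 271 − 1 = 270 = 2 · 3^3 · 5.
Divisors of 270: 1, 2, 3, 5, 6, 9, 10, 15, 18, 27, 30, 45, 54, 90, 135, 270.
Compute 84^d (mod 271) for the divisors d until we hit 1:
84^1 ≡ 84 (mod 271)
84^2 ≡ 10 (mod 271)
84^3 ≡ 27 (mod 271)
84^5 ≡ 270 (mod 271)
84^6 ≡ 187 (mod 271)
84^9 ≡ 171 (mod 271)
84^10 ≡ 1 (mod 271) ✓
So ord_271(84) = 10.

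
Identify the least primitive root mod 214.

5

φ(214) = φ(2)·φ(107) = 1·106 = 106 = 2 · 53.
Test candidates g = 2, 3, … against the prime factors q ∈ {2, 53} of φ(214): g is a generator iff g^(106/q) ≢ 1 for every such q.
g = 2: gcd(2, 214) = 2 > 1, not a unit — skip.
g = 3: 3^53 ≡ 1 — hits 1, so not a primitive root.
g = 4: gcd(4, 214) = 2 > 1, not a unit — skip.
g = 5: 5^53 ≡ 213; 5^2 ≡ 25 — none is 1, so 5 is a primitive root.
The smallest primitive root modulo 214 is 5.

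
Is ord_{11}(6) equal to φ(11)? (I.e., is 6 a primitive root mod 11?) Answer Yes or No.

Yes

φ(11) = 11 − 1 = 10 = 2 · 5.
Test 6^(10/q) mod 11 for each prime factor q of 10:
6^5 ≡ 10 (mod 11)  [q = 2: ≢ 1 ✓]
6^2 ≡ 3 (mod 11)  [q = 5: ≢ 1 ✓]
None equal 1, so ord_11(6) = 10: 6 is a primitive root.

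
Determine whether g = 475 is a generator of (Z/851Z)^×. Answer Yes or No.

851 = 23 · 37 is a product of two distinct odd primes, so (Z/851Z)^× ≅ (Z/23Z)^× × (Z/37Z)^× is not cyclic.
No primitive root modulo 851 exists; in particular 475 is not one.

No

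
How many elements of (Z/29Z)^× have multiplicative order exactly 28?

12

φ(29) = 29 − 1 = 28 = 2^2 · 7.
Since (Z/29Z)^× is cyclic of order 28, the number of elements of order d is φ(d) when d | 28 and 0 otherwise.
28 = 2^2 · 7 divides 28, and φ(28) = 12.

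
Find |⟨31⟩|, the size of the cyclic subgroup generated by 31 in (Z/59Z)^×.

58

ord(31) | φ(59) = 59 − 1 = 58 = 2 · 29.
Divisors of 58: 1, 2, 29, 58.
Evaluate successive powers at the divisors of 58:
31^1 ≡ 31 (mod 59)
31^2 ≡ 17 (mod 59)
31^29 ≡ 58 (mod 59)
31^58 ≡ 1 (mod 59) ✓
Therefore the multiplicative order of 31 modulo 59 is 58.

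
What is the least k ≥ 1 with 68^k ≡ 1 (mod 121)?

110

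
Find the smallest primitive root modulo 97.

φ(97) = 97 − 1 = 96 = 2^5 · 3.
g is a primitive root iff g^(96/q) ≢ 1 (mod 97) for each prime q ∈ {2, 3}.
g = 2: 2^48 ≡ 1 — hits 1, so not a primitive root.
g = 3: 3^48 ≡ 1 — hits 1, so not a primitive root.
g = 4: 4^48 ≡ 1 — hits 1, so not a primitive root.
g = 5: 5^48 ≡ 96; 5^32 ≡ 35 — none is 1, so 5 is a primitive root.
Hence the least primitive root of 97 is 5.

5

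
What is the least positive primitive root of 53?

2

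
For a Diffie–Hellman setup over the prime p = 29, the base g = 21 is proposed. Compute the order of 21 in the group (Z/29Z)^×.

28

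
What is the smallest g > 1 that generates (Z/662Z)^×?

3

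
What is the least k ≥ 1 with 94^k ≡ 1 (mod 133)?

6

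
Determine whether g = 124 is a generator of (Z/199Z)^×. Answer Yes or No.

φ(199) = 199 − 1 = 198 = 2 · 3^2 · 11.
Test 124^(198/q) mod 199 for each prime factor q of 198:
124^99 ≡ 1 (mod 199)  [q = 2: ≡ 1 ✗]
124^66 ≡ 106 (mod 199)  [q = 3: ≢ 1 ✓]
124^18 ≡ 103 (mod 199)  [q = 11: ≢ 1 ✓]
The check at q = 2 fails, so 124 generates a proper subgroup.

No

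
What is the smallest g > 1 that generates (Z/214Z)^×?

φ(214) = φ(2)·φ(107) = 1·106 = 106 = 2 · 53.
Test candidates g = 2, 3, … against the prime factors q ∈ {2, 53} of φ(214): g is a generator iff g^(106/q) ≢ 1 for every such q.
g = 2: gcd(2, 214) = 2 > 1, not a unit — skip.
g = 3: 3^53 ≡ 1 — hits 1, so not a primitive root.
g = 4: gcd(4, 214) = 2 > 1, not a unit — skip.
g = 5: 5^53 ≡ 213; 5^2 ≡ 25 — none is 1, so 5 is a primitive root.
Hence the least primitive root of 214 is 5.

5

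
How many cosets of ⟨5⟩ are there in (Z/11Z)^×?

2

ord(5) | φ(11) = 11 − 1 = 10 = 2 · 5.
Divisors of 10: 1, 2, 5, 10.
Test each divisor d:
5^1 ≡ 5 (mod 11)
5^2 ≡ 3 (mod 11)
5^5 ≡ 1 (mod 11) ✓
Thus |⟨5⟩| = ord(5) = 5.
The index is φ(11) / ord(5) = 10 / 5 = 2.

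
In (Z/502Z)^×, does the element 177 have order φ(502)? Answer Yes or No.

Yes

φ(502) = φ(2)·φ(251) = 1·250 = 250 = 2 · 5^3.
177 is a primitive root mod 502 iff 177^(φ(502)/q) ≢ 1 for every prime q | φ(502), i.e. q ∈ {2, 5}.
177^125 ≡ 501 (mod 502)  [q = 2: ≢ 1 ✓]
177^50 ≡ 271 (mod 502)  [q = 5: ≢ 1 ✓]
None equal 1, so ord_502(177) = 250: 177 is a primitive root.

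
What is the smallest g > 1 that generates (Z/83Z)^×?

φ(83) = 83 − 1 = 82 = 2 · 41.
Test candidates g = 2, 3, … against the prime factors q ∈ {2, 41} of φ(83): g is a generator iff g^(82/q) ≢ 1 for every such q.
g = 2: 2^41 ≡ 82; 2^2 ≡ 4 — none is 1, so 2 is a primitive root.
So 2 is the smallest generator of (Z/83Z)^×.

2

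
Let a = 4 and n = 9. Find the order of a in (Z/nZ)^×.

3

By Lagrange's theorem, ord_9(4) divides φ(9) = φ(3^2) = 3·(3−1) = 6 = 2 · 3.
Divisors of 6: 1, 2, 3, 6.
Test each divisor d:
4^1 ≡ 4
4^2 ≡ 7
4^3 ≡ 1
So ord_9(4) = 3.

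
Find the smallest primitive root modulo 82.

7

φ(82) = φ(2)·φ(41) = 1·40 = 40 = 2^3 · 5.
Test candidates g = 2, 3, … against the prime factors q ∈ {2, 5} of φ(82): g is a generator iff g^(40/q) ≢ 1 for every such q.
g = 2: gcd(2, 82) = 2 > 1, not a unit — skip.
g = 3: 3^20 ≡ 81; 3^8 ≡ 1 — hits 1, so not a primitive root.
g = 4: gcd(4, 82) = 2 > 1, not a unit — skip.
g = 5: 5^20 ≡ 1 — hits 1, so not a primitive root.
g = 6: gcd(6, 82) = 2 > 1, not a unit — skip.
g = 7: 7^20 ≡ 81; 7^8 ≡ 37 — none is 1, so 7 is a primitive root.
The smallest primitive root modulo 82 is 7.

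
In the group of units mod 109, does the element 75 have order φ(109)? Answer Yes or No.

No

φ(109) = 109 − 1 = 108 = 2^2 · 3^3.
Test 75^(108/q) mod 109 for each prime factor q of 108:
75^54 ≡ 1 (mod 109)  [q = 2: ≡ 1 ✗]
75^36 ≡ 1 (mod 109)  [q = 3: ≡ 1 ✗]
75^54 ≡ 1 shows ord(75) | 54, strictly less than φ(109); not a primitive root.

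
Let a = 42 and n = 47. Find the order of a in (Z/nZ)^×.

23

By Lagrange's theorem, ord_47(42) divides φ(47) = 47 − 1 = 46 = 2 · 23.
Divisors of 46: 1, 2, 23, 46.
Compute 42^d (mod 47) for the divisors d until we hit 1:
42^1 ≡ 42 (mod 47)
42^2 ≡ 25 (mod 47)
42^23 ≡ 1 (mod 47) ✓
So ord_47(42) = 23.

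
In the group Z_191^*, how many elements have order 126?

0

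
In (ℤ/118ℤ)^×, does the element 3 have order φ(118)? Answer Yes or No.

φ(118) = φ(2)·φ(59) = 1·58 = 58 = 2 · 29.
Test 3^(58/q) mod 118 for each prime factor q of 58:
3^29 ≡ 1 (mod 118)  [q = 2: ≡ 1 ✗]
3^2 ≡ 9 (mod 118)  [q = 29: ≢ 1 ✓]
The check at q = 2 fails, so 3 generates a proper subgroup.

No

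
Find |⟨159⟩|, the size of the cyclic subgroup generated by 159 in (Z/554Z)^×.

Since 159 ∈ (Z/554Z)^×, its order divides φ(554) = φ(2)·φ(277) = 1·276 = 276 = 2^2 · 3 · 23.
Divisors of 276: 1, 2, 3, 4, 6, 12, 23, 46, 69, 92, 138, 276.
Test each divisor d:
159^1 ≡ 159
159^2 ≡ 351
159^3 ≡ 409
159^4 ≡ 213
159^6 ≡ 527
159^12 ≡ 175
159^23 ≡ 217
159^46 ≡ 553
159^69 ≡ 337
159^92 ≡ 1
Therefore the multiplicative order of 159 modulo 554 is 92.

92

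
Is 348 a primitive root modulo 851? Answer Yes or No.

851 = 23 · 37 is a product of two distinct odd primes, so (Z/851Z)^× ≅ (Z/23Z)^× × (Z/37Z)^× is not cyclic.
No primitive root modulo 851 exists; in particular 348 is not one.

No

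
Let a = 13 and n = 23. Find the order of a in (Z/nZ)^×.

11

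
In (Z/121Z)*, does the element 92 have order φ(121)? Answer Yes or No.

No

φ(121) = φ(11^2) = 11·(11−1) = 110 = 2 · 5 · 11.
92 is a primitive root mod 121 iff 92^(φ(121)/q) ≢ 1 for every prime q | φ(121), i.e. q ∈ {2, 5, 11}.
92^55 ≡ 1 (mod 121)  [q = 2: ≡ 1 ✗]
92^22 ≡ 27 (mod 121)  [q = 5: ≢ 1 ✓]
92^10 ≡ 89 (mod 121)  [q = 11: ≢ 1 ✓]
92^55 ≡ 1 shows ord(92) | 55, strictly less than φ(121); not a primitive root.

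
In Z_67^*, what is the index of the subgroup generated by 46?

1

The order of 46 must divide φ(67) = 67 − 1 = 66 = 2 · 3 · 11.
Divisors of 66: 1, 2, 3, 6, 11, 22, 33, 66.
Compute 46^d (mod 67) for the divisors d until we hit 1:
46^1 ≡ 46 (mod 67)
46^2 ≡ 39 (mod 67)
46^3 ≡ 52 (mod 67)
46^6 ≡ 24 (mod 67)
46^11 ≡ 30 (mod 67)
46^22 ≡ 29 (mod 67)
46^33 ≡ 66 (mod 67)
46^66 ≡ 1 (mod 67) ✓
So ord_67(46) = 66, hence |⟨46⟩| = 66.
[(Z/67Z)^× : ⟨46⟩] = 66/66 = 1.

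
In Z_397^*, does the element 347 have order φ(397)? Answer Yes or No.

φ(397) = 397 − 1 = 396 = 2^2 · 3^2 · 11.
Test 347^(396/q) mod 397 for each prime factor q of 396:
347^198 ≡ 396 (mod 397)  [q = 2: ≢ 1 ✓]
347^132 ≡ 34 (mod 397)  [q = 3: ≢ 1 ✓]
347^36 ≡ 99 (mod 397)  [q = 11: ≢ 1 ✓]
None equal 1, so ord_397(347) = 396: 347 is a primitive root.

Yes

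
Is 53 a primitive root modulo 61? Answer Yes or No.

φ(61) = 61 − 1 = 60 = 2^2 · 3 · 5.
It suffices to check that the order of 53 is not a proper divisor of 60: compute 53^(60/q) for q ∈ {2, 3, 5}.
53^30 ≡ 60 (mod 61)  [q = 2: ≢ 1 ✓]
53^20 ≡ 1 (mod 61)  [q = 3: ≡ 1 ✗]
53^12 ≡ 58 (mod 61)  [q = 5: ≢ 1 ✓]
Since 53^20 ≡ 1, the order of 53 divides 20 < 60, so 53 is not a primitive root.

No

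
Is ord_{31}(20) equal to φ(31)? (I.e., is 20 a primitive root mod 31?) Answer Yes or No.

No

φ(31) = 31 − 1 = 30 = 2 · 3 · 5.
It suffices to check that the order of 20 is not a proper divisor of 30: compute 20^(30/q) for q ∈ {2, 3, 5}.
20^15 ≡ 1 (mod 31)  [q = 2: ≡ 1 ✗]
20^10 ≡ 5 (mod 31)  [q = 3: ≢ 1 ✓]
20^6 ≡ 4 (mod 31)  [q = 5: ≢ 1 ✓]
Since 20^15 ≡ 1, the order of 20 divides 15 < 30, so 20 is not a primitive root.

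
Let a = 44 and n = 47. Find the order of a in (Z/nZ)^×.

46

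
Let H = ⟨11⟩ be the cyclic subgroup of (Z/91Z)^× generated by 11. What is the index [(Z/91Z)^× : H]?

6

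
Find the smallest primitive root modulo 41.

6

φ(41) = 41 − 1 = 40 = 2^3 · 5.
g is a primitive root iff g^(40/q) ≢ 1 (mod 41) for each prime q ∈ {2, 5}.
g = 2: 2^20 ≡ 1 — hits 1, so not a primitive root.
g = 3: 3^20 ≡ 40; 3^8 ≡ 1 — hits 1, so not a primitive root.
g = 4: 4^20 ≡ 1 — hits 1, so not a primitive root.
g = 5: 5^20 ≡ 1 — hits 1, so not a primitive root.
g = 6: 6^20 ≡ 40; 6^8 ≡ 10 — none is 1, so 6 is a primitive root.
Hence the least primitive root of 41 is 6.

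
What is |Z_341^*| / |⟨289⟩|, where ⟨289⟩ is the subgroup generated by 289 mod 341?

20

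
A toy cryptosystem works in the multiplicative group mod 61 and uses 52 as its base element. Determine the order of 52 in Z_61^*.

The order of 52 must divide φ(61) = 61 − 1 = 60 = 2^2 · 3 · 5.
Divisors of 60: 1, 2, 3, 4, 5, 6, 10, 12, 15, 20, 30, 60.
Evaluate successive powers at the divisors of 60:
52^1 ≡ 52 (mod 61)
52^2 ≡ 20 (mod 61)
52^3 ≡ 3 (mod 61)
52^4 ≡ 34 (mod 61)
52^5 ≡ 60 (mod 61)
52^6 ≡ 9 (mod 61)
52^10 ≡ 1 (mod 61) ✓
Therefore the multiplicative order of 52 modulo 61 is 10.

10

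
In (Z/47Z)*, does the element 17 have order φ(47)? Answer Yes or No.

No

φ(47) = 47 − 1 = 46 = 2 · 23.
An element g generates (Z/47Z)^× iff g^(46/q) ≢ 1 (mod 47) for each prime q ∈ {2, 23}.
17^23 ≡ 1 (mod 47)  [q = 2: ≡ 1 ✗]
17^2 ≡ 7 (mod 47)  [q = 23: ≢ 1 ✓]
17^23 ≡ 1 shows ord(17) | 23, strictly less than φ(47); not a primitive root.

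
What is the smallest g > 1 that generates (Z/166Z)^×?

φ(166) = φ(2)·φ(83) = 1·82 = 82 = 2 · 41.
g is a primitive root iff g^(82/q) ≢ 1 (mod 166) for each prime q ∈ {2, 41}.
g = 2: gcd(2, 166) = 2 > 1, not a unit — skip.
g = 3: 3^41 ≡ 1 — hits 1, so not a primitive root.
g = 4: gcd(4, 166) = 2 > 1, not a unit — skip.
g = 5: 5^41 ≡ 165; 5^2 ≡ 25 — none is 1, so 5 is a primitive root.
The smallest primitive root modulo 166 is 5.

5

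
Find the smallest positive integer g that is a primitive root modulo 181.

φ(181) = 181 − 1 = 180 = 2^2 · 3^2 · 5.
g is a primitive root iff g^(180/q) ≢ 1 (mod 181) for each prime q ∈ {2, 3, 5}.
g = 2: 2^90 ≡ 180; 2^60 ≡ 48; 2^36 ≡ 59 — none is 1, so 2 is a primitive root.
Hence the least primitive root of 181 is 2.

2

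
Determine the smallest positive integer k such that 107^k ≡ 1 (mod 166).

By Lagrange's theorem, ord_166(107) divides φ(166) = φ(2)·φ(83) = 1·82 = 82 = 2 · 41.
Divisors of 82: 1, 2, 41, 82.
Evaluate successive powers at the divisors of 82:
107^1 ≡ 107 (mod 166)
107^2 ≡ 161 (mod 166)
107^41 ≡ 165 (mod 166)
107^82 ≡ 1 (mod 166) ✓
Hence ord(107) = 82.

82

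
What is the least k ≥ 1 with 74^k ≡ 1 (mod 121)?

110

Since 74 ∈ (Z/121Z)^×, its order divides φ(121) = φ(11^2) = 11·(11−1) = 110 = 2 · 5 · 11.
Divisors of 110: 1, 2, 5, 10, 11, 22, 55, 110.
Test each divisor d:
74^1 ≡ 74
74^2 ≡ 31
74^5 ≡ 87
74^10 ≡ 67
74^11 ≡ 118
74^22 ≡ 9
74^55 ≡ 120
74^110 ≡ 1
So ord_121(74) = 110.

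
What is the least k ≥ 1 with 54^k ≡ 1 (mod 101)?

25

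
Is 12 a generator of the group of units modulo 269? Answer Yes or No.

Yes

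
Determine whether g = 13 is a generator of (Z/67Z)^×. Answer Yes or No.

Yes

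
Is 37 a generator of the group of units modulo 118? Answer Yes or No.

Yes

φ(118) = φ(2)·φ(59) = 1·58 = 58 = 2 · 29.
An element g generates (Z/118Z)^× iff g^(58/q) ≢ 1 (mod 118) for each prime q ∈ {2, 29}.
37^29 ≡ 117 (mod 118)  [q = 2: ≢ 1 ✓]
37^2 ≡ 71 (mod 118)  [q = 29: ≢ 1 ✓]
All checks pass, so 37 has order 58 and is a primitive root modulo 118.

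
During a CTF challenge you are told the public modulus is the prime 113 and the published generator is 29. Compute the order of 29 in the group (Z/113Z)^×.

112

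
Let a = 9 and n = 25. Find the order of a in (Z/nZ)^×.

10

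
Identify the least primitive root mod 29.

φ(29) = 29 − 1 = 28 = 2^2 · 7.
Test candidates g = 2, 3, … against the prime factors q ∈ {2, 7} of φ(29): g is a generator iff g^(28/q) ≢ 1 for every such q.
g = 2: 2^14 ≡ 28; 2^4 ≡ 16 — none is 1, so 2 is a primitive root.
The smallest primitive root modulo 29 is 2.

2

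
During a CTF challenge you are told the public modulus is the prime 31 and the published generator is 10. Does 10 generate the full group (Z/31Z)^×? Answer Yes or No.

φ(31) = 31 − 1 = 30 = 2 · 3 · 5.
Test 10^(30/q) mod 31 for each prime factor q of 30:
10^15 ≡ 1 (mod 31)  [q = 2: ≡ 1 ✗]
10^10 ≡ 5 (mod 31)  [q = 3: ≢ 1 ✓]
10^6 ≡ 2 (mod 31)  [q = 5: ≢ 1 ✓]
Since 10^15 ≡ 1, the order of 10 divides 15 < 30, so 10 is not a primitive root.

No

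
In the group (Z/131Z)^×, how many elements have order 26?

12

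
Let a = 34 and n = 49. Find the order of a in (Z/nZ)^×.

14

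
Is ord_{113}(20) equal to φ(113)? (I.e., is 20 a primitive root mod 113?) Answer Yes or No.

φ(113) = 113 − 1 = 112 = 2^4 · 7.
An element g generates (Z/113Z)^× iff g^(112/q) ≢ 1 (mod 113) for each prime q ∈ {2, 7}.
20^56 ≡ 112 (mod 113)  [q = 2: ≢ 1 ✓]
20^16 ≡ 28 (mod 113)  [q = 7: ≢ 1 ✓]
Every test exponent gives a nontrivial residue, hence 20 generates the full group.

Yes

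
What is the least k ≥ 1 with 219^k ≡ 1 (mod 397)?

Since 219 ∈ (Z/397Z)^×, its order divides φ(397) = 397 − 1 = 396 = 2^2 · 3^2 · 11.
Divisors of 396: 1, 2, 3, 4, 6, 9, 11, 12, 18, 22, 33, 36, 44, 66, 99, 132, 198, 396.
Check 219^d mod 397 for each divisor in increasing order:
219^1 ≡ 219 (mod 397)
219^2 ≡ 321 (mod 397)
219^3 ≡ 30 (mod 397)
219^4 ≡ 218 (mod 397)
219^6 ≡ 106 (mod 397)
219^9 ≡ 4 (mod 397)
219^11 ≡ 93 (mod 397)
219^12 ≡ 120 (mod 397)
219^18 ≡ 16 (mod 397)
219^22 ≡ 312 (mod 397)
219^33 ≡ 35 (mod 397)
219^36 ≡ 256 (mod 397)
219^44 ≡ 79 (mod 397)
219^66 ≡ 34 (mod 397)
219^99 ≡ 396 (mod 397)
219^132 ≡ 362 (mod 397)
219^198 ≡ 1 (mod 397) ✓
Therefore the multiplicative order of 219 modulo 397 is 198.

198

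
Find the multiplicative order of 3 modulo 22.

5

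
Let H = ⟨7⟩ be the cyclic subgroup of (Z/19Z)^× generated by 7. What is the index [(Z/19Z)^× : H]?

6

ord(7) | φ(19) = 19 − 1 = 18 = 2 · 3^2.
Divisors of 18: 1, 2, 3, 6, 9, 18.
Compute 7^d (mod 19) for the divisors d until we hit 1:
7^1 ≡ 7 (mod 19)
7^2 ≡ 11 (mod 19)
7^3 ≡ 1 (mod 19) ✓
The order of 7 is 3, so the subgroup it generates has 3 elements.
The index is φ(19) / ord(7) = 18 / 3 = 6.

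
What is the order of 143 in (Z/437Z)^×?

198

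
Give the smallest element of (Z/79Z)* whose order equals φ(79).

3

φ(79) = 79 − 1 = 78 = 2 · 3 · 13.
Test candidates g = 2, 3, … against the prime factors q ∈ {2, 3, 13} of φ(79): g is a generator iff g^(78/q) ≢ 1 for every such q.
g = 2: 2^39 ≡ 1 — hits 1, so not a primitive root.
g = 3: 3^39 ≡ 78; 3^26 ≡ 23; 3^6 ≡ 18 — none is 1, so 3 is a primitive root.
Hence the least primitive root of 79 is 3.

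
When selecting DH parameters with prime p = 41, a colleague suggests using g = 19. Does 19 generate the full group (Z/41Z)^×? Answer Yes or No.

Yes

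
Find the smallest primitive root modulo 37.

2

φ(37) = 37 − 1 = 36 = 2^2 · 3^2.
g is a primitive root iff g^(36/q) ≢ 1 (mod 37) for each prime q ∈ {2, 3}.
g = 2: 2^18 ≡ 36; 2^12 ≡ 26 — none is 1, so 2 is a primitive root.
Hence the least primitive root of 37 is 2.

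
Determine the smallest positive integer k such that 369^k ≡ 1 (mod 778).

By Lagrange's theorem, ord_778(369) divides φ(778) = φ(2)·φ(389) = 1·388 = 388 = 2^2 · 97.
Divisors of 388: 1, 2, 4, 97, 194, 388.
Check 369^d mod 778 for each divisor in increasing order:
369^1 ≡ 369
369^2 ≡ 11
369^4 ≡ 121
369^97 ≡ 1
The smallest such exponent is 97, so the order of 369 is 97.

97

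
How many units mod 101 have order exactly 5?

φ(101) = 101 − 1 = 100 = 2^2 · 5^2.
(Z/101Z)^× is cyclic (|G| = 100); a cyclic group of order m has exactly φ(d) elements of each order d | m, and none otherwise.
5 | 100, and φ(5) = 5 − 1 = 4.

4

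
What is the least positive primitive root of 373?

2

φ(373) = 373 − 1 = 372 = 2^2 · 3 · 31.
g is a primitive root iff g^(372/q) ≢ 1 (mod 373) for each prime q ∈ {2, 3, 31}.
g = 2: 2^186 ≡ 372; 2^124 ≡ 284; 2^12 ≡ 366 — none is 1, so 2 is a primitive root.
So 2 is the smallest generator of (Z/373Z)^×.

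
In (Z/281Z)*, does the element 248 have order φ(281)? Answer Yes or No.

No

φ(281) = 281 − 1 = 280 = 2^3 · 5 · 7.
248 is a primitive root mod 281 iff 248^(φ(281)/q) ≢ 1 for every prime q | φ(281), i.e. q ∈ {2, 5, 7}.
248^140 ≡ 1 (mod 281)  [q = 2: ≡ 1 ✗]
248^56 ≡ 232 (mod 281)  [q = 5: ≢ 1 ✓]
248^40 ≡ 181 (mod 281)  [q = 7: ≢ 1 ✓]
Since 248^140 ≡ 1, the order of 248 divides 140 < 280, so 248 is not a primitive root.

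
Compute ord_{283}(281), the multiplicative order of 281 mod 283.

By Lagrange's theorem, ord_283(281) divides φ(283) = 283 − 1 = 282 = 2 · 3 · 47.
Divisors of 282: 1, 2, 3, 6, 47, 94, 141, 282.
Check 281^d mod 283 for each divisor in increasing order:
281^1 ≡ 281 (mod 283)
281^2 ≡ 4 (mod 283)
281^3 ≡ 275 (mod 283)
281^6 ≡ 64 (mod 283)
281^47 ≡ 1 (mod 283) ✓
The smallest such exponent is 47, so the order of 281 is 47.

47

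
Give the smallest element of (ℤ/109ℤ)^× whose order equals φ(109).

φ(109) = 109 − 1 = 108 = 2^2 · 3^3.
g is a primitive root iff g^(108/q) ≢ 1 (mod 109) for each prime q ∈ {2, 3}.
g = 2: 2^54 ≡ 108; 2^36 ≡ 1 — hits 1, so not a primitive root.
g = 3: 3^54 ≡ 1 — hits 1, so not a primitive root.
g = 4: 4^54 ≡ 1 — hits 1, so not a primitive root.
g = 5: 5^54 ≡ 1 — hits 1, so not a primitive root.
g = 6: 6^54 ≡ 108; 6^36 ≡ 63 — none is 1, so 6 is a primitive root.
The smallest primitive root modulo 109 is 6.

6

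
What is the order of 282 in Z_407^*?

60

Since 282 ∈ (Z/407Z)^×, its order divides φ(407) = φ(11·37) = (11−1)·(37−1) = 10·36 = 360 = 2^3 · 3^2 · 5.
Divisors of 360: 1, 2, 3, 4, 5, 6, 8, 9, 10, 12, 15, 18, 20, 24, 30, 36, 40, 45, 60, 72, 90, 120, 180, 360.
Compute 282^d (mod 407) for the divisors d until we hit 1:
282^1 ≡ 282 (mod 407)
282^2 ≡ 159 (mod 407)
282^3 ≡ 68 (mod 407)
282^4 ≡ 47 (mod 407)
282^5 ≡ 230 (mod 407)
282^6 ≡ 147 (mod 407)
282^8 ≡ 174 (mod 407)
282^9 ≡ 228 (mod 407)
282^10 ≡ 397 (mod 407)
282^12 ≡ 38 (mod 407)
282^15 ≡ 142 (mod 407)
282^18 ≡ 295 (mod 407)
282^20 ≡ 100 (mod 407)
282^24 ≡ 223 (mod 407)
282^30 ≡ 221 (mod 407)
282^36 ≡ 334 (mod 407)
282^40 ≡ 232 (mod 407)
282^45 ≡ 43 (mod 407)
282^60 ≡ 1 (mod 407) ✓
The smallest such exponent is 60, so the order of 282 is 60.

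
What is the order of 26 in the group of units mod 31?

By Lagrange's theorem, ord_31(26) divides φ(31) = 31 − 1 = 30 = 2 · 3 · 5.
Divisors of 30: 1, 2, 3, 5, 6, 10, 15, 30.
Test each divisor d:
26^1 ≡ 26
26^2 ≡ 25
26^3 ≡ 30
26^5 ≡ 6
26^6 ≡ 1
Hence ord(26) = 6.

6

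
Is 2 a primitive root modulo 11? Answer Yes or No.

φ(11) = 11 − 1 = 10 = 2 · 5.
It suffices to check that the order of 2 is not a proper divisor of 10: compute 2^(10/q) for q ∈ {2, 5}.
2^5 ≡ 10 (mod 11)  [q = 2: ≢ 1 ✓]
2^2 ≡ 4 (mod 11)  [q = 5: ≢ 1 ✓]
None equal 1, so ord_11(2) = 10: 2 is a primitive root.

Yes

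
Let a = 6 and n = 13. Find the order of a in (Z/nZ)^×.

12

The order of 6 must divide φ(13) = 13 − 1 = 12 = 2^2 · 3.
Divisors of 12: 1, 2, 3, 4, 6, 12.
Test each divisor d:
6^1 ≡ 6 (mod 13)
6^2 ≡ 10 (mod 13)
6^3 ≡ 8 (mod 13)
6^4 ≡ 9 (mod 13)
6^6 ≡ 12 (mod 13)
6^12 ≡ 1 (mod 13) ✓
The smallest such exponent is 12, so the order of 6 is 12.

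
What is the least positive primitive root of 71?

7

φ(71) = 71 − 1 = 70 = 2 · 5 · 7.
Test candidates g = 2, 3, … against the prime factors q ∈ {2, 5, 7} of φ(71): g is a generator iff g^(70/q) ≢ 1 for every such q.
g = 2: 2^35 ≡ 1 — hits 1, so not a primitive root.
g = 3: 3^35 ≡ 1 — hits 1, so not a primitive root.
g = 4: 4^35 ≡ 1 — hits 1, so not a primitive root.
g = 5: 5^35 ≡ 1 — hits 1, so not a primitive root.
g = 6: 6^35 ≡ 1 — hits 1, so not a primitive root.
g = 7: 7^35 ≡ 70; 7^14 ≡ 54; 7^10 ≡ 45 — none is 1, so 7 is a primitive root.
The smallest primitive root modulo 71 is 7.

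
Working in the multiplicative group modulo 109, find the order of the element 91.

By Lagrange's theorem, ord_109(91) divides φ(109) = 109 − 1 = 108 = 2^2 · 3^3.
Divisors of 108: 1, 2, 3, 4, 6, 9, 12, 18, 27, 36, 54, 108.
Check 91^d mod 109 for each divisor in increasing order:
91^1 ≡ 91
91^2 ≡ 106
91^3 ≡ 54
91^4 ≡ 9
91^6 ≡ 82
91^9 ≡ 68
91^12 ≡ 75
91^18 ≡ 46
91^27 ≡ 76
91^36 ≡ 45
91^54 ≡ 108
91^108 ≡ 1
Hence ord(91) = 108.

108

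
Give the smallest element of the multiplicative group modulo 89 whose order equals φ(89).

φ(89) = 89 − 1 = 88 = 2^3 · 11.
Test candidates g = 2, 3, … against the prime factors q ∈ {2, 11} of φ(89): g is a generator iff g^(88/q) ≢ 1 for every such q.
g = 2: 2^44 ≡ 1 — hits 1, so not a primitive root.
g = 3: 3^44 ≡ 88; 3^8 ≡ 64 — none is 1, so 3 is a primitive root.
Hence the least primitive root of 89 is 3.

3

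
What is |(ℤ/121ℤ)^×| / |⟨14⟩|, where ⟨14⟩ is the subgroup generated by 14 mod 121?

2

ord(14) | φ(121) = φ(11^2) = 11·(11−1) = 110 = 2 · 5 · 11.
Divisors of 110: 1, 2, 5, 10, 11, 22, 55, 110.
Test each divisor d:
14^1 ≡ 14 (mod 121)
14^2 ≡ 75 (mod 121)
14^5 ≡ 100 (mod 121)
14^10 ≡ 78 (mod 121)
14^11 ≡ 3 (mod 121)
14^22 ≡ 9 (mod 121)
14^55 ≡ 1 (mod 121) ✓
So ord_121(14) = 55, hence |⟨14⟩| = 55.
Index = |(Z/121Z)^×| / |⟨14⟩| = 110 / 55 = 2.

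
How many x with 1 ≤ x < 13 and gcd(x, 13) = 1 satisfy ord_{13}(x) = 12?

φ(13) = 13 − 1 = 12 = 2^2 · 3.
Since (Z/13Z)^× is cyclic of order 12, the number of elements of order d is φ(d) when d | 12 and 0 otherwise.
12 = 2^2 · 3 divides 12, and φ(12) = 4.

4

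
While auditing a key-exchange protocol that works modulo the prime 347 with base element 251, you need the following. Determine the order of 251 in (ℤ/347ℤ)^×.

ord(251) | φ(347) = 347 − 1 = 346 = 2 · 173.
Divisors of 346: 1, 2, 173, 346.
Compute 251^d (mod 347) for the divisors d until we hit 1:
251^1 ≡ 251 (mod 347)
251^2 ≡ 194 (mod 347)
251^173 ≡ 1 (mod 347) ✓
The smallest such exponent is 173, so the order of 251 is 173.

173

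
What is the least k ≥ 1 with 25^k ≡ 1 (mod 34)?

8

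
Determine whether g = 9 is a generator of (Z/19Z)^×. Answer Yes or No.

No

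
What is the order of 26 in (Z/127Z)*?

Since 26 ∈ (Z/127Z)^×, its order divides φ(127) = 127 − 1 = 126 = 2 · 3^2 · 7.
Divisors of 126: 1, 2, 3, 6, 7, 9, 14, 18, 21, 42, 63, 126.
Compute 26^d (mod 127) for the divisors d until we hit 1:
26^1 ≡ 26 (mod 127)
26^2 ≡ 41 (mod 127)
26^3 ≡ 50 (mod 127)
26^6 ≡ 87 (mod 127)
26^7 ≡ 103 (mod 127)
26^9 ≡ 32 (mod 127)
26^14 ≡ 68 (mod 127)
26^18 ≡ 8 (mod 127)
26^21 ≡ 19 (mod 127)
26^42 ≡ 107 (mod 127)
26^63 ≡ 1 (mod 127) ✓
The smallest such exponent is 63, so the order of 26 is 63.

63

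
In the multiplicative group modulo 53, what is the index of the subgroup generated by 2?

Since 2 ∈ (Z/53Z)^×, its order divides φ(53) = 53 − 1 = 52 = 2^2 · 13.
Divisors of 52: 1, 2, 4, 13, 26, 52.
Evaluate successive powers at the divisors of 52:
2^1 ≡ 2 (mod 53)
2^2 ≡ 4 (mod 53)
2^4 ≡ 16 (mod 53)
2^13 ≡ 30 (mod 53)
2^26 ≡ 52 (mod 53)
2^52 ≡ 1 (mod 53) ✓
The order of 2 is 52, so the subgroup it generates has 52 elements.
[(Z/53Z)^× : ⟨2⟩] = 52/52 = 1.

1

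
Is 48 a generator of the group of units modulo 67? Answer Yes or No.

Yes

φ(67) = 67 − 1 = 66 = 2 · 3 · 11.
48 is a primitive root mod 67 iff 48^(φ(67)/q) ≢ 1 for every prime q | φ(67), i.e. q ∈ {2, 3, 11}.
48^33 ≡ 66 (mod 67)  [q = 2: ≢ 1 ✓]
48^22 ≡ 37 (mod 67)  [q = 3: ≢ 1 ✓]
48^6 ≡ 22 (mod 67)  [q = 11: ≢ 1 ✓]
None equal 1, so ord_67(48) = 66: 48 is a primitive root.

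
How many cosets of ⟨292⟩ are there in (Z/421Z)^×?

By Lagrange's theorem, ord_421(292) divides φ(421) = 421 − 1 = 420 = 2^2 · 3 · 5 · 7.
Divisors of 420: 1, 2, 3, 4, 5, 6, 7, 10, 12, 14, 15, 20, 21, 28, 30, 35, 42, 60, 70, 84, 105, 140, 210, 420.
Evaluate successive powers at the divisors of 420:
292^1 ≡ 292 (mod 421)
292^2 ≡ 222 (mod 421)
292^3 ≡ 411 (mod 421)
292^4 ≡ 27 (mod 421)
292^5 ≡ 306 (mod 421)
292^6 ≡ 100 (mod 421)
292^7 ≡ 151 (mod 421)
292^10 ≡ 174 (mod 421)
292^12 ≡ 317 (mod 421)
292^14 ≡ 67 (mod 421)
292^15 ≡ 198 (mod 421)
292^20 ≡ 385 (mod 421)
292^21 ≡ 13 (mod 421)
292^28 ≡ 279 (mod 421)
292^30 ≡ 51 (mod 421)
292^35 ≡ 29 (mod 421)
292^42 ≡ 169 (mod 421)
292^60 ≡ 75 (mod 421)
292^70 ≡ 420 (mod 421)
292^84 ≡ 354 (mod 421)
292^105 ≡ 392 (mod 421)
292^140 ≡ 1 (mod 421) ✓
So ord_421(292) = 140, hence |⟨292⟩| = 140.
The index is φ(421) / ord(292) = 420 / 140 = 3.

3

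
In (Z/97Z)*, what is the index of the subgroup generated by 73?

4

ord(73) | φ(97) = 97 − 1 = 96 = 2^5 · 3.
Divisors of 96: 1, 2, 3, 4, 6, 8, 12, 16, 24, 32, 48, 96.
Compute 73^d (mod 97) for the divisors d until we hit 1:
73^1 ≡ 73
73^2 ≡ 91
73^3 ≡ 47
73^4 ≡ 36
73^6 ≡ 75
73^8 ≡ 35
73^12 ≡ 96
73^16 ≡ 61
73^24 ≡ 1
The order of 73 is 24, so the subgroup it generates has 24 elements.
The index is φ(97) / ord(73) = 96 / 24 = 4.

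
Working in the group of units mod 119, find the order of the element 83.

The order of 83 must divide φ(119) = φ(7·17) = (7−1)·(17−1) = 6·16 = 96 = 2^5 · 3.
Divisors of 96: 1, 2, 3, 4, 6, 8, 12, 16, 24, 32, 48, 96.
Evaluate successive powers at the divisors of 96:
83^1 ≡ 83 (mod 119)
83^2 ≡ 106 (mod 119)
83^3 ≡ 111 (mod 119)
83^4 ≡ 50 (mod 119)
83^6 ≡ 64 (mod 119)
83^8 ≡ 1 (mod 119) ✓
Hence ord(83) = 8.

8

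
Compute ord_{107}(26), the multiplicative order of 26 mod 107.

106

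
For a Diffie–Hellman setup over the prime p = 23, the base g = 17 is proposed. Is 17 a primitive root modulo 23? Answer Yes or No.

Yes

φ(23) = 23 − 1 = 22 = 2 · 11.
Test 17^(22/q) mod 23 for each prime factor q of 22:
17^11 ≡ 22 (mod 23)  [q = 2: ≢ 1 ✓]
17^2 ≡ 13 (mod 23)  [q = 11: ≢ 1 ✓]
Every test exponent gives a nontrivial residue, hence 17 generates the full group.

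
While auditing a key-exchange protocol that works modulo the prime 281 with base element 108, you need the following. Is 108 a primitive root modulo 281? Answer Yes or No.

Yes

φ(281) = 281 − 1 = 280 = 2^3 · 5 · 7.
It suffices to check that the order of 108 is not a proper divisor of 280: compute 108^(280/q) for q ∈ {2, 5, 7}.
108^140 ≡ 280 (mod 281)  [q = 2: ≢ 1 ✓]
108^56 ≡ 86 (mod 281)  [q = 5: ≢ 1 ✓]
108^40 ≡ 59 (mod 281)  [q = 7: ≢ 1 ✓]
All checks pass, so 108 has order 280 and is a primitive root modulo 281.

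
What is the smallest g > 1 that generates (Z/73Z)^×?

φ(73) = 73 − 1 = 72 = 2^3 · 3^2.
Test candidates g = 2, 3, … against the prime factors q ∈ {2, 3} of φ(73): g is a generator iff g^(72/q) ≢ 1 for every such q.
g = 2: 2^36 ≡ 1 — hits 1, so not a primitive root.
g = 3: 3^36 ≡ 1 — hits 1, so not a primitive root.
g = 4: 4^36 ≡ 1 — hits 1, so not a primitive root.
g = 5: 5^36 ≡ 72; 5^24 ≡ 8 — none is 1, so 5 is a primitive root.
Hence the least primitive root of 73 is 5.

5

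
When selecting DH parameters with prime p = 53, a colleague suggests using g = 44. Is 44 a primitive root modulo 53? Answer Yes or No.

φ(53) = 53 − 1 = 52 = 2^2 · 13.
44 is a primitive root mod 53 iff 44^(φ(53)/q) ≢ 1 for every prime q | φ(53), i.e. q ∈ {2, 13}.
44^26 ≡ 1 (mod 53)  [q = 2: ≡ 1 ✗]
44^4 ≡ 42 (mod 53)  [q = 13: ≢ 1 ✓]
44^26 ≡ 1 shows ord(44) | 26, strictly less than φ(53); not a primitive root.

No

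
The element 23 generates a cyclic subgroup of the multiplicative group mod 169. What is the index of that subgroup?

ord(23) | φ(169) = φ(13^2) = 13·(13−1) = 156 = 2^2 · 3 · 13.
Divisors of 156: 1, 2, 3, 4, 6, 12, 13, 26, 39, 52, 78, 156.
Check 23^d mod 169 for each divisor in increasing order:
23^1 ≡ 23 (mod 169)
23^2 ≡ 22 (mod 169)
23^3 ≡ 168 (mod 169)
23^4 ≡ 146 (mod 169)
23^6 ≡ 1 (mod 169) ✓
So ord_169(23) = 6, hence |⟨23⟩| = 6.
Index = |(Z/169Z)^×| / |⟨23⟩| = 156 / 6 = 26.

26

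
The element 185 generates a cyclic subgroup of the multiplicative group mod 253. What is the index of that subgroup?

ord(185) | φ(253) = φ(11·23) = (11−1)·(23−1) = 10·22 = 220 = 2^2 · 5 · 11.
Divisors of 220: 1, 2, 4, 5, 10, 11, 20, 22, 44, 55, 110, 220.
Compute 185^d (mod 253) for the divisors d until we hit 1:
185^1 ≡ 185
185^2 ≡ 70
185^4 ≡ 93
185^5 ≡ 1
Thus |⟨185⟩| = ord(185) = 5.
Index = |(Z/253Z)^×| / |⟨185⟩| = 220 / 5 = 44.

44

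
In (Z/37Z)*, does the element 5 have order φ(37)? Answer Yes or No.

Yes

φ(37) = 37 − 1 = 36 = 2^2 · 3^2.
5 is a primitive root mod 37 iff 5^(φ(37)/q) ≢ 1 for every prime q | φ(37), i.e. q ∈ {2, 3}.
5^18 ≡ 36 (mod 37)  [q = 2: ≢ 1 ✓]
5^12 ≡ 10 (mod 37)  [q = 3: ≢ 1 ✓]
All checks pass, so 5 has order 36 and is a primitive root modulo 37.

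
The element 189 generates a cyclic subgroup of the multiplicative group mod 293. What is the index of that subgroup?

4

The order of 189 must divide φ(293) = 293 − 1 = 292 = 2^2 · 73.
Divisors of 292: 1, 2, 4, 73, 146, 292.
Test each divisor d:
189^1 ≡ 189 (mod 293)
189^2 ≡ 268 (mod 293)
189^4 ≡ 39 (mod 293)
189^73 ≡ 1 (mod 293) ✓
The order of 189 is 73, so the subgroup it generates has 73 elements.
[(Z/293Z)^× : ⟨189⟩] = 292/73 = 4.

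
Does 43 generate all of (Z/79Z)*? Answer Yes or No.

Yes

φ(79) = 79 − 1 = 78 = 2 · 3 · 13.
Test 43^(78/q) mod 79 for each prime factor q of 78:
43^39 ≡ 78 (mod 79)  [q = 2: ≢ 1 ✓]
43^26 ≡ 23 (mod 79)  [q = 3: ≢ 1 ✓]
43^6 ≡ 62 (mod 79)  [q = 13: ≢ 1 ✓]
All checks pass, so 43 has order 78 and is a primitive root modulo 79.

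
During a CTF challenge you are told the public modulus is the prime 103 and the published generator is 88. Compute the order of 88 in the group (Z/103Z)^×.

102

Since 88 ∈ (Z/103Z)^×, its order divides φ(103) = 103 − 1 = 102 = 2 · 3 · 17.
Divisors of 102: 1, 2, 3, 6, 17, 34, 51, 102.
Check 88^d mod 103 for each divisor in increasing order:
88^1 ≡ 88 (mod 103)
88^2 ≡ 19 (mod 103)
88^3 ≡ 24 (mod 103)
88^6 ≡ 61 (mod 103)
88^17 ≡ 57 (mod 103)
88^34 ≡ 56 (mod 103)
88^51 ≡ 102 (mod 103)
88^102 ≡ 1 (mod 103) ✓
Hence ord(88) = 102.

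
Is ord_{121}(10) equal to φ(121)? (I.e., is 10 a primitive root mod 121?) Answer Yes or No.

No

φ(121) = φ(11^2) = 11·(11−1) = 110 = 2 · 5 · 11.
An element g generates (Z/121Z)^× iff g^(110/q) ≢ 1 (mod 121) for each prime q ∈ {2, 5, 11}.
10^55 ≡ 120 (mod 121)  [q = 2: ≢ 1 ✓]
10^22 ≡ 1 (mod 121)  [q = 5: ≡ 1 ✗]
10^10 ≡ 12 (mod 121)  [q = 11: ≢ 1 ✓]
10^22 ≡ 1 shows ord(10) | 22, strictly less than φ(121); not a primitive root.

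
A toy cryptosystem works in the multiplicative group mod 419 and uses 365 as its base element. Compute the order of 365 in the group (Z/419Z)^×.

By Lagrange's theorem, ord_419(365) divides φ(419) = 419 − 1 = 418 = 2 · 11 · 19.
Divisors of 418: 1, 2, 11, 19, 22, 38, 209, 418.
Check 365^d mod 419 for each divisor in increasing order:
365^1 ≡ 365 (mod 419)
365^2 ≡ 402 (mod 419)
365^11 ≡ 306 (mod 419)
365^19 ≡ 102 (mod 419)
365^22 ≡ 199 (mod 419)
365^38 ≡ 348 (mod 419)
365^209 ≡ 1 (mod 419) ✓
Hence ord(365) = 209.

209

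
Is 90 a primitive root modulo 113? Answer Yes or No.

Yes

φ(113) = 113 − 1 = 112 = 2^4 · 7.
Test 90^(112/q) mod 113 for each prime factor q of 112:
90^56 ≡ 112 (mod 113)  [q = 2: ≢ 1 ✓]
90^16 ≡ 30 (mod 113)  [q = 7: ≢ 1 ✓]
All checks pass, so 90 has order 112 and is a primitive root modulo 113.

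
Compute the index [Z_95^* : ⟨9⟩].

By Lagrange's theorem, ord_95(9) divides φ(95) = φ(5·19) = (5−1)·(19−1) = 4·18 = 72 = 2^3 · 3^2.
Divisors of 72: 1, 2, 3, 4, 6, 8, 9, 12, 18, 24, 36, 72.
Check 9^d mod 95 for each divisor in increasing order:
9^1 ≡ 9 (mod 95)
9^2 ≡ 81 (mod 95)
9^3 ≡ 64 (mod 95)
9^4 ≡ 6 (mod 95)
9^6 ≡ 11 (mod 95)
9^8 ≡ 36 (mod 95)
9^9 ≡ 39 (mod 95)
9^12 ≡ 26 (mod 95)
9^18 ≡ 1 (mod 95) ✓
The order of 9 is 18, so the subgroup it generates has 18 elements.
The index is φ(95) / ord(9) = 72 / 18 = 4.

4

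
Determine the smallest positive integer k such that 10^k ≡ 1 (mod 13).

6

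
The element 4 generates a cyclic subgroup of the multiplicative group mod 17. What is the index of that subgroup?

4

Since 4 ∈ (Z/17Z)^×, its order divides φ(17) = 17 − 1 = 16 = 2^4.
Divisors of 16: 1, 2, 4, 8, 16.
Compute 4^d (mod 17) for the divisors d until we hit 1:
4^1 ≡ 4
4^2 ≡ 16
4^4 ≡ 1
So ord_17(4) = 4, hence |⟨4⟩| = 4.
Index = |(Z/17Z)^×| / |⟨4⟩| = 16 / 4 = 4.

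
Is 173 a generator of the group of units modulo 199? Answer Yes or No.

φ(199) = 199 − 1 = 198 = 2 · 3^2 · 11.
It suffices to check that the order of 173 is not a proper divisor of 198: compute 173^(198/q) for q ∈ {2, 3, 11}.
173^99 ≡ 198 (mod 199)  [q = 2: ≢ 1 ✓]
173^66 ≡ 92 (mod 199)  [q = 3: ≢ 1 ✓]
173^18 ≡ 139 (mod 199)  [q = 11: ≢ 1 ✓]
Every test exponent gives a nontrivial residue, hence 173 generates the full group.

Yes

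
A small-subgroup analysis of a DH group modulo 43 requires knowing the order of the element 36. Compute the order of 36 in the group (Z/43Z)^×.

By Lagrange's theorem, ord_43(36) divides φ(43) = 43 − 1 = 42 = 2 · 3 · 7.
Divisors of 42: 1, 2, 3, 6, 7, 14, 21, 42.
Test each divisor d:
36^1 ≡ 36
36^2 ≡ 6
36^3 ≡ 1
Hence ord(36) = 3.

3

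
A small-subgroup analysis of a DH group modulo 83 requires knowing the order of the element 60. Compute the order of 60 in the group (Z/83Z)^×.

Since 60 ∈ (Z/83Z)^×, its order divides φ(83) = 83 − 1 = 82 = 2 · 41.
Divisors of 82: 1, 2, 41, 82.
Check 60^d mod 83 for each divisor in increasing order:
60^1 ≡ 60
60^2 ≡ 31
60^41 ≡ 82
60^82 ≡ 1
Hence ord(60) = 82.

82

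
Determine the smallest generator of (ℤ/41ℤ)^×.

φ(41) = 41 − 1 = 40 = 2^3 · 5.
g is a primitive root iff g^(40/q) ≢ 1 (mod 41) for each prime q ∈ {2, 5}.
g = 2: 2^20 ≡ 1 — hits 1, so not a primitive root.
g = 3: 3^20 ≡ 40; 3^8 ≡ 1 — hits 1, so not a primitive root.
g = 4: 4^20 ≡ 1 — hits 1, so not a primitive root.
g = 5: 5^20 ≡ 1 — hits 1, so not a primitive root.
g = 6: 6^20 ≡ 40; 6^8 ≡ 10 — none is 1, so 6 is a primitive root.
So 6 is the smallest generator of (Z/41Z)^×.

6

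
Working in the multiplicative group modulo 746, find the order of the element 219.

The order of 219 must divide φ(746) = φ(2)·φ(373) = 1·372 = 372 = 2^2 · 3 · 31.
Divisors of 372: 1, 2, 3, 4, 6, 12, 31, 62, 93, 124, 186, 372.
Compute 219^d (mod 746) for the divisors d until we hit 1:
219^1 ≡ 219 (mod 746)
219^2 ≡ 217 (mod 746)
219^3 ≡ 525 (mod 746)
219^4 ≡ 91 (mod 746)
219^6 ≡ 351 (mod 746)
219^12 ≡ 111 (mod 746)
219^31 ≡ 745 (mod 746)
219^62 ≡ 1 (mod 746) ✓
Hence ord(219) = 62.

62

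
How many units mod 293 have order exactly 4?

φ(293) = 293 − 1 = 292 = 2^2 · 73.
In a cyclic group of order 292, there are φ(d) elements of order d for each divisor d of 292, and zero for non-divisors.
4 = 2^2 divides 292, and φ(4) = 2.

2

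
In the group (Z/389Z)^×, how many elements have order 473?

φ(389) = 389 − 1 = 388 = 2^2 · 97.
(Z/389Z)^× is cyclic (|G| = 388); a cyclic group of order m has exactly φ(d) elements of each order d | m, and none otherwise.
Here 388 is not a multiple of 473, so there are no elements of order 473.

0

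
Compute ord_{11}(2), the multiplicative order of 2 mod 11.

The order of 2 must divide φ(11) = 11 − 1 = 10 = 2 · 5.
Divisors of 10: 1, 2, 5, 10.
Evaluate successive powers at the divisors of 10:
2^1 ≡ 2 (mod 11)
2^2 ≡ 4 (mod 11)
2^5 ≡ 10 (mod 11)
2^10 ≡ 1 (mod 11) ✓
Therefore the multiplicative order of 2 modulo 11 is 10.

10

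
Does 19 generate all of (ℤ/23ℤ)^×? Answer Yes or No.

φ(23) = 23 − 1 = 22 = 2 · 11.
It suffices to check that the order of 19 is not a proper divisor of 22: compute 19^(22/q) for q ∈ {2, 11}.
19^11 ≡ 22 (mod 23)  [q = 2: ≢ 1 ✓]
19^2 ≡ 16 (mod 23)  [q = 11: ≢ 1 ✓]
None equal 1, so ord_23(19) = 22: 19 is a primitive root.

Yes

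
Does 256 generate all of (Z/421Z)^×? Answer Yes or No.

No

φ(421) = 421 − 1 = 420 = 2^2 · 3 · 5 · 7.
It suffices to check that the order of 256 is not a proper divisor of 420: compute 256^(420/q) for q ∈ {2, 3, 5, 7}.
256^210 ≡ 1 (mod 421)  [q = 2: ≡ 1 ✗]
256^140 ≡ 20 (mod 421)  [q = 3: ≢ 1 ✓]
256^84 ≡ 354 (mod 421)  [q = 5: ≢ 1 ✓]
256^60 ≡ 370 (mod 421)  [q = 7: ≢ 1 ✓]
Since 256^210 ≡ 1, the order of 256 divides 210 < 420, so 256 is not a primitive root.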